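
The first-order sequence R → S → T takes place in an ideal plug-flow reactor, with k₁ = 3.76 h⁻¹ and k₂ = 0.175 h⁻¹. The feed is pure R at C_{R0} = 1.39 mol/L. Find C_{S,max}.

1.20 mol/L

At the optimum, C_{S,max}/C_{R0} = (k₁/k₂)^[k₂/(k₂−k₁)].
= (3.76/0.175)^(0.175/(0.175−3.76)) = (21.49)^(-0.04881) = 0.8609.
C_{S,max} = 0.8609×1.39 = 1.20 mol/L.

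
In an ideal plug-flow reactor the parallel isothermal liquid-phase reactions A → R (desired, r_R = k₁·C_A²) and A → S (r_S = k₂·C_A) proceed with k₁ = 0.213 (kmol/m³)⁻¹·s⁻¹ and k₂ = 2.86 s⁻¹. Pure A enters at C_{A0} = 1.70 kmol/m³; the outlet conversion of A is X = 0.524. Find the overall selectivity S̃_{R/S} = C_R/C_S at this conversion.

C_A = C_{A0}(1−X) = 0.8092 kmol/m³.
Along a PFR/batch, dC_S/dC_A = −r_S/(r_R+r_S) = −k₂/(k₂+k₁·C_A).
Integrating from C_{A0} to C_A: C_S = (2.86/0.213)·ln[(2.86+0.213·1.70)/(2.86+0.213·0.809)] = 13.43·ln(3.222/3.032) = 0.8149 kmol/m³.
Then C_R = (C_{A0}−C_A) − C_S = 0.8908 − 0.8149 = 0.07587 kmol/m³.
S̃_{R/S} = C_R/C_S = 0.07587/0.8149 = 0.0931.

0.0931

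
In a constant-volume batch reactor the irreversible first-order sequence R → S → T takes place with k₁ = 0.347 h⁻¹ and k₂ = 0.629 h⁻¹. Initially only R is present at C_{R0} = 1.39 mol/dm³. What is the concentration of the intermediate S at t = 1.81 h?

For first-order series with pure R initially, C_S(t) = k₁C_{R0}/(k₂−k₁)·(e^(−k₁t) − e^(−k₂t)).
e^(−k₁t) = e^(−0.347×1.81) = e^(−0.6281) = 0.5336; e^(−k₂t) = e^(−1.138) = 0.3203.
C_S = 0.347×1.39/(0.629−0.347) × (0.5336−0.3203) = 1.710×0.2133 = 0.3649 mol/dm³.

0.365 mol/dm³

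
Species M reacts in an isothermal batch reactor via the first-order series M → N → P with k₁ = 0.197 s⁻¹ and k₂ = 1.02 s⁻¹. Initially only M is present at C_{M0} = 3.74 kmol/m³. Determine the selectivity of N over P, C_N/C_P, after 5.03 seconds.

0.162

The intermediate concentration in a first-order A→B→C sequence is C_N = k₁C_{M0}(e^(−k₁t) − e^(−k₂t))/(k₂−k₁).
e^(−k₁t) = e^(−0.197×5.03) = e^(−0.9909) = 0.3712; e^(−k₂t) = e^(−5.131) = 0.005913.
C_N = 0.197×3.74/(1.02−0.197) × (0.3712−0.005913) = 0.8952×0.3653 = 0.3271 kmol/m³.
C_M = C_{M0}e^(−k₁t) = 1.388 kmol/m³, so C_P = C_{M0}−C_M−C_N = 2.025 kmol/m³; C_N/C_P = 0.162.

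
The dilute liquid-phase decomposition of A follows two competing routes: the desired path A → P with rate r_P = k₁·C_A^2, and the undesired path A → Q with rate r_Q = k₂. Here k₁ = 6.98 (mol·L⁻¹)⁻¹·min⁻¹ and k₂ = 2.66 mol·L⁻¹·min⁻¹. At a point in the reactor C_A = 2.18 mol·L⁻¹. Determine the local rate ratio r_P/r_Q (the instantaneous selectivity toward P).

S_{P/Q} = r_P/r_Q = (k₁·C_A^2)/(k₂) = (k₁/k₂)·C_A^2.
= (6.98×2.180^2) / (2.66) = 33.17/2.660 = 12.5.

12.5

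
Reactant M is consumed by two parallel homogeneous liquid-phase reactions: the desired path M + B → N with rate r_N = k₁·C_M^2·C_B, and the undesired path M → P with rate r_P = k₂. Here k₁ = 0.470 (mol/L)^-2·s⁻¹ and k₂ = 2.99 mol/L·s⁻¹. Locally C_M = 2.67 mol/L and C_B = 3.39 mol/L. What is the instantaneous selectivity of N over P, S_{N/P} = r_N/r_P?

S_{N/P} = r_N/r_P = (k₁·C_M^2·C_B)/(k₂) = (k₁/k₂)·C_M^2·C_B.
= (0.470×2.670^2×3.390) / (2.99) = 11.36/2.990 = 3.80.

3.80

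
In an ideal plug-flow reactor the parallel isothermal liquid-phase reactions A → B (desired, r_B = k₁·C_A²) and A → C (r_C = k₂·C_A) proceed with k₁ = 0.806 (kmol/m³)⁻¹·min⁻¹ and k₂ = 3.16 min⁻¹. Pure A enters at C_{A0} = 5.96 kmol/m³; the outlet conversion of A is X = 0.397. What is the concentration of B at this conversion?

C_A = C_{A0}(1−X) = 3.594 kmol/m³.
Along a PFR/batch, dC_C/dC_A = −r_C/(r_B+r_C) = −k₂/(k₂+k₁·C_A).
Integrating from C_{A0} to C_A: C_C = (3.16/0.806)·ln[(3.16+0.806·5.96)/(3.16+0.806·3.59)] = 3.921·ln(7.964/6.057) = 1.073 kmol/m³.
Then C_B = (C_{A0}−C_A) − C_C = 2.366 − 1.073 = 1.293 kmol/m³.

1.29 kmol/m³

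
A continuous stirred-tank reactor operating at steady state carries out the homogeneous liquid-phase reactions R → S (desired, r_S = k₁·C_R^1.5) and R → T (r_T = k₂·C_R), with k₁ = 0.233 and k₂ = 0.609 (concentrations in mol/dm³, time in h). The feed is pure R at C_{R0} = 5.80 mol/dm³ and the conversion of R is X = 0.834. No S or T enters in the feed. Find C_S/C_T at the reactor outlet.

Exit C_R = C_{R0}(1−X) = 5.80×0.166 = 0.9628 mol/dm³.
A CSTR operates uniformly at the exit composition, giving r_S = 0.2201 and r_T = 0.5863 (each k·C_R^n at C_R = 0.9628).
Overall selectivity = C_S/C_T = r_Sτ/(r_Tτ) = r_S/r_T = 0.375.

0.375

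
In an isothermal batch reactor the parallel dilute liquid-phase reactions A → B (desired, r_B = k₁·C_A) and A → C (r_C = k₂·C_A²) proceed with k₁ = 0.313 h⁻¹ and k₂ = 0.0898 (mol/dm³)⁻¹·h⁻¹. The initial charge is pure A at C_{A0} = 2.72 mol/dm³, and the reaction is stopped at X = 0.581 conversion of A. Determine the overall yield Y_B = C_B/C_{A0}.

0.377

C_A = C_{A0}(1−X) = 1.140 mol/dm³.
Along a PFR/batch, dC_B/dC_A = −r_B/(r_B+r_C) = −k₁/(k₁+k₂·C_A).
Integrating from C_{A0} to C_A: C_B = (0.313/0.0898)·ln[(0.313+0.0898·2.72)/(0.313+0.0898·1.14)] = 3.486·ln(0.5573/0.4153) = 1.024 mol/dm³.
Y_B = C_B/C_{A0} = 1.024/2.72 = 0.377.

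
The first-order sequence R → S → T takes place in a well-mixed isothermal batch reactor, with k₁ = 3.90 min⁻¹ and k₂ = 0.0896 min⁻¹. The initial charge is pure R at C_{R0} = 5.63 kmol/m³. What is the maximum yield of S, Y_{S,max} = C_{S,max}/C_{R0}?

0.915

Evaluating C_S at t_opt = ln(k₂/k₁)/(k₂−k₁) gives C_{S,max}/C_{R0} = (k₁/k₂)^[k₂/(k₂−k₁)].
= (3.90/0.0896)^(0.0896/(0.0896−3.90)) = (43.53)^(-0.02351) = 0.9151.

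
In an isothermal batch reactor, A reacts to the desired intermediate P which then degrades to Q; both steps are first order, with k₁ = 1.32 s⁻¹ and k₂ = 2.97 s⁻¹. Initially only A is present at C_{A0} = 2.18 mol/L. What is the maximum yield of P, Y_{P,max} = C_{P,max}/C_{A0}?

0.232

At the optimum, C_{P,max}/C_{A0} = (k₁/k₂)^[k₂/(k₂−k₁)].
= (1.32/2.97)^(2.97/(2.97−1.32)) = (0.4444)^(1.800) = 0.2323.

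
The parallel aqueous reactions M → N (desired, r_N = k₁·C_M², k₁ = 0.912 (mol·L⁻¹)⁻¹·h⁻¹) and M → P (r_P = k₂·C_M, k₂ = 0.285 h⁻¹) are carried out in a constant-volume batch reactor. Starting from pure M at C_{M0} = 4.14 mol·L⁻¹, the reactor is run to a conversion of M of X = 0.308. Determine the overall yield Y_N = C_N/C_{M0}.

C_M = C_{M0}(1−X) = 2.865 mol·L⁻¹.
Along a PFR/batch, dC_P/dC_M = −r_P/(r_N+r_P) = −k₂/(k₂+k₁·C_M).
Integrating from C_{M0} to C_M: C_P = (0.285/0.912)·ln[(0.285+0.912·4.14)/(0.285+0.912·2.86)] = 0.3125·ln(4.061/2.898) = 0.1054 mol·L⁻¹.
Then C_N = (C_{M0}−C_M) − C_P = 1.275 − 0.1054 = 1.170 mol·L⁻¹.
Y_N = C_N/C_{M0} = 1.170/4.14 = 0.283.

0.283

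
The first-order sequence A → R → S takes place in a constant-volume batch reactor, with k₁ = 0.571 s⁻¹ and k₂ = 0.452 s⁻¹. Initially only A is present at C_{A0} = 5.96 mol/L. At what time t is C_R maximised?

For first-order series the maximum of C_R occurs at t_opt = ln(k₂/k₁)/(k₂−k₁).
= ln(0.452/0.571)/(0.452−0.571) = ln(0.7916)/-0.1190 = -0.2337/-0.1190 = 1.96 s.

1.96 s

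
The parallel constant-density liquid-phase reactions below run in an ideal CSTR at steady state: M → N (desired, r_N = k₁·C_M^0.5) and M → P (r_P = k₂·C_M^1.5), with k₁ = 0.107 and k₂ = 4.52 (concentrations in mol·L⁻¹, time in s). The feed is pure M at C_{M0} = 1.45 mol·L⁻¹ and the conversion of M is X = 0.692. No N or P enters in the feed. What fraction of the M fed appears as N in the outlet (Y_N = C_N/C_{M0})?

Exit C_M = C_{M0}(1−X) = 1.45×0.308 = 0.4466 mol·L⁻¹.
In a CSTR the entire volume is at exit conditions, so r_N = 0.107×0.4466^0.5 = 0.07151 and r_P = 4.52×0.4466^1.5 = 1.349.
Fraction of consumed M going to N: r_N/(r_N+r_P) = 0.05034.
C_N = 0.05034·C_{M0}·X = 0.05034×1.45×0.692 = 0.0505 mol·L⁻¹; Y_N = C_N/C_{M0} = 0.0348.

0.0348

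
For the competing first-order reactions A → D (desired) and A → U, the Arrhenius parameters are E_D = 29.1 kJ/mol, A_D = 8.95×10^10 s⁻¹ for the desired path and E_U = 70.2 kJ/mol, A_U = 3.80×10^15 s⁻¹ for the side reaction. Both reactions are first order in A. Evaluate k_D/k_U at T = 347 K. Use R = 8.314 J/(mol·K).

k_D/k_U = (A_D/A_U)·exp[−(E_D−E_U)/(RT)] = (A_D/A_U)·exp[(E_U−E_D)/(RT)].
(E_U−E_D)/(RT) = (70.2−29.1)×10³/(8.314×347) = 41100/2885 = 14.25.
k_D/k_U = (8.95×10^10/3.80×10^15)·exp(14.25) = 2.355×10^-5 × 1.538×10^6 = 36.2.

36.2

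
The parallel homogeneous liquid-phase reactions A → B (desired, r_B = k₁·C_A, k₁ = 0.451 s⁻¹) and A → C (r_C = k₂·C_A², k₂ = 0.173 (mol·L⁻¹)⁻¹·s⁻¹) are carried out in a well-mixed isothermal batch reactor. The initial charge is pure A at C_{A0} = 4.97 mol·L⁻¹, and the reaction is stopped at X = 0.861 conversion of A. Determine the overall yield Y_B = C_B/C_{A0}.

C_A = C_{A0}(1−X) = 0.6908 mol·L⁻¹.
Along a PFR/batch, dC_B/dC_A = −r_B/(r_B+r_C) = −k₁/(k₁+k₂·C_A).
Integrating from C_{A0} to C_A: C_B = (0.451/0.173)·ln[(0.451+0.173·4.97)/(0.451+0.173·0.691)] = 2.607·ln(1.311/0.5705) = 2.169 mol·L⁻¹.
Y_B = C_B/C_{A0} = 2.169/4.97 = 0.436.

0.436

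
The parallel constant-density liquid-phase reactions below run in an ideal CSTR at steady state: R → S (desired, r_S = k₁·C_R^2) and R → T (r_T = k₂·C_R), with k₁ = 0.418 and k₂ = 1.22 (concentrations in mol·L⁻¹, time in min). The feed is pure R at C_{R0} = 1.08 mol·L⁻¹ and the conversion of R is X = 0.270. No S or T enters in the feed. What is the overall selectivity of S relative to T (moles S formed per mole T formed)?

0.270

Exit C_R = C_{R0}(1−X) = 1.08×0.730 = 0.7884 mol·L⁻¹.
In a CSTR the entire volume is at exit conditions, so r_S = 0.418×0.7884^2 = 0.2598 and r_T = 1.22×0.7884 = 0.9618.
Overall selectivity = C_S/C_T = r_Sτ/(r_Tτ) = r_S/r_T = 0.270.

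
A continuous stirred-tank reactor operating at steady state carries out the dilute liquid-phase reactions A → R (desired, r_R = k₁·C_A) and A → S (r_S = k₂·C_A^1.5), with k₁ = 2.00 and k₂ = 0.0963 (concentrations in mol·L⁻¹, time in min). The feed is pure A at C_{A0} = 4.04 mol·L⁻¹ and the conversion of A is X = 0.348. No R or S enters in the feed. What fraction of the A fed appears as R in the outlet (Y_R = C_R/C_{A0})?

0.323

Exit C_A = C_{A0}(1−X) = 4.04×0.652 = 2.634 mol·L⁻¹.
A CSTR operates uniformly at the exit composition, giving r_R = 5.268 and r_S = 0.4117 (each k·C_A^n at C_A = 2.634).
Fraction of consumed A going to R: r_R/(r_R+r_S) = 0.9275.
C_R = 0.9275·C_{A0}·X = 0.9275×4.04×0.348 = 1.30 mol·L⁻¹; Y_R = C_R/C_{A0} = 0.323.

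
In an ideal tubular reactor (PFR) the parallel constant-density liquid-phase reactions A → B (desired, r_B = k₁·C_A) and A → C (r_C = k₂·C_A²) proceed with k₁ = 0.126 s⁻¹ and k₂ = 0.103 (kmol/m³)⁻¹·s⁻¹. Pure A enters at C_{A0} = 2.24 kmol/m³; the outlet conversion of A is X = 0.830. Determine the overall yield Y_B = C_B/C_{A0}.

C_A = C_{A0}(1−X) = 0.3808 kmol/m³.
Along a PFR/batch, dC_B/dC_A = −r_B/(r_B+r_C) = −k₁/(k₁+k₂·C_A).
Integrating from C_{A0} to C_A: C_B = (0.126/0.103)·ln[(0.126+0.103·2.24)/(0.126+0.103·0.381)] = 1.223·ln(0.3567/0.1652) = 0.9415 kmol/m³.
Y_B = C_B/C_{A0} = 0.9415/2.24 = 0.420.

0.420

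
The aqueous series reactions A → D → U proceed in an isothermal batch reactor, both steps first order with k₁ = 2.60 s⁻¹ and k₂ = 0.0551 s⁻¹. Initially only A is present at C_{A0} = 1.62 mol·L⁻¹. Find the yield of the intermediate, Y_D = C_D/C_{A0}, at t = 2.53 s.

0.887

For first-order series with pure A initially, C_D(t) = k₁C_{A0}/(k₂−k₁)·(e^(−k₁t) − e^(−k₂t)).
e^(−k₁t) = e^(−2.60×2.53) = e^(−6.578) = 0.001391; e^(−k₂t) = e^(−0.1394) = 0.8699.
C_D = 2.60×1.62/(0.0551−2.60) × (0.001391−0.8699) = (-1.655)×(-0.8685) = 1.437 mol·L⁻¹.
Y_D = C_D/C_{A0} = 1.437/1.62 = 0.887.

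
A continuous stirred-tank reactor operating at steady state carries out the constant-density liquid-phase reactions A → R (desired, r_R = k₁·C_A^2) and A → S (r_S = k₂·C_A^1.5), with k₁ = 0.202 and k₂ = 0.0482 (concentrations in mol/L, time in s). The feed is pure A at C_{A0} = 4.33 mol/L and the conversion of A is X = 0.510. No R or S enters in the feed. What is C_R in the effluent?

1.90 mol/L

Exit C_A = C_{A0}(1−X) = 4.33×0.490 = 2.122 mol/L.
In a CSTR the entire volume is at exit conditions, so r_R = 0.202×2.122^2 = 0.9093 and r_S = 0.0482×2.122^1.5 = 0.1490.
Fraction of consumed A going to R: r_R/(r_R+r_S) = 0.8592.
C_R = 0.8592·C_{A0}·X = 0.8592×4.33×0.510 = 1.90 mol/L.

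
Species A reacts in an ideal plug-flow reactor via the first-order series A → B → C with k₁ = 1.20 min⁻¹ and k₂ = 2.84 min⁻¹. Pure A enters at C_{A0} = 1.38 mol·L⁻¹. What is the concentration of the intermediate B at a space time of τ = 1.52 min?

For first-order series with pure A initially, C_B(τ) = k₁C_{A0}/(k₂−k₁)·(e^(−k₁τ) − e^(−k₂τ)).
e^(−k₁τ) = e^(−1.20×1.52) = e^(−1.824) = 0.1614; e^(−k₂τ) = e^(−4.317) = 0.01334.
C_B = 1.20×1.38/(2.84−1.20) × (0.1614−0.01334) = 1.010×0.1480 = 0.1495 mol·L⁻¹.

0.149 mol·L⁻¹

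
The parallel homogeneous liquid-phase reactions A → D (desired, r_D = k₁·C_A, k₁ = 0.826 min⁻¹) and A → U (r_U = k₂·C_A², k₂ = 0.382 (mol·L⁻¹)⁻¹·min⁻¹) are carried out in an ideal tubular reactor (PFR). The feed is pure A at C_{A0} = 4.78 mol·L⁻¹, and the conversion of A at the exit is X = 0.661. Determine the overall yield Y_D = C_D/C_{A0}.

C_A = C_{A0}(1−X) = 1.620 mol·L⁻¹.
Along a PFR/batch, dC_D/dC_A = −r_D/(r_D+r_U) = −k₁/(k₁+k₂·C_A).
Integrating from C_{A0} to C_A: C_D = (0.826/0.382)·ln[(0.826+0.382·4.78)/(0.826+0.382·1.62)] = 2.162·ln(2.652/1.445) = 1.313 mol·L⁻¹.
Y_D = C_D/C_{A0} = 1.313/4.78 = 0.275.

0.275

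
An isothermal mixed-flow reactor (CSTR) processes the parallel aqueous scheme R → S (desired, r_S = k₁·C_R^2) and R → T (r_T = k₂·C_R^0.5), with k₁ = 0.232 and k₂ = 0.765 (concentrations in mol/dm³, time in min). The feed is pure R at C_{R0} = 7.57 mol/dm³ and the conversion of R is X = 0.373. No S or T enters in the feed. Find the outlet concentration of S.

Exit C_R = C_{R0}(1−X) = 7.57×0.627 = 4.746 mol/dm³.
In a CSTR the entire volume is at exit conditions, so r_S = 0.232×4.746^2 = 5.227 and r_T = 0.765×4.746^0.5 = 1.667.
Fraction of consumed R going to S: r_S/(r_S+r_T) = 0.7582.
C_S = 0.7582·C_{R0}·X = 0.7582×7.57×0.373 = 2.14 mol/dm³.

2.14 mol/dm³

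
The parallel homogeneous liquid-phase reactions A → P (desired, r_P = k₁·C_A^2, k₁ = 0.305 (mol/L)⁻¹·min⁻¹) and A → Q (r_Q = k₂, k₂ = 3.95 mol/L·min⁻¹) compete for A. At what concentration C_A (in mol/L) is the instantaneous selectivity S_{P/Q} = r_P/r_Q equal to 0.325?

2.05 mol/L

S_{P/Q} = (k₁/k₂)·C_A^2 ⇒ C_A = (S·k₂/k₁)^(0.5).
= (0.325×3.95/0.305)^(0.5) = (4.209)^(0.5) = 2.05 mol/L.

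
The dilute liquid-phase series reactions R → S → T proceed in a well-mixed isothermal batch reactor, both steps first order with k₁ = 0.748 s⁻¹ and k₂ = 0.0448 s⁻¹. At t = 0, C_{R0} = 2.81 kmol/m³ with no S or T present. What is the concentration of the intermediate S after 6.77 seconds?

2.19 kmol/m³

Solving the coupled first-order balances gives C_S(t) = [k₁/(k₂−k₁)]·C_{R0}·(e^(−k₁t) − e^(−k₂t)).
e^(−k₁t) = e^(−0.748×6.77) = e^(−5.064) = 0.006320; e^(−k₂t) = e^(−0.3033) = 0.7384.
C_S = 0.748×2.81/(0.0448−0.748) × (0.006320−0.7384) = (-2.989)×(-0.7321) = 2.188 kmol/m³.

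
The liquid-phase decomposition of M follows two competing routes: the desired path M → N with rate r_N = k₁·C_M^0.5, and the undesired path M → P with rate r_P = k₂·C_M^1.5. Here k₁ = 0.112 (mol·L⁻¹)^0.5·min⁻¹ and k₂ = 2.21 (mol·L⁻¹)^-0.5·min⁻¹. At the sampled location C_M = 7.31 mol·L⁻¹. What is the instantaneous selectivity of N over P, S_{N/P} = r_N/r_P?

0.00693

S_{N/P} = r_N/r_P = (k₁·C_M^0.5)/(k₂·C_M^1.5) = (k₁/k₂)·C_M⁻¹.
= (0.112×7.310^0.5) / (2.21×7.310^1.5) = 0.3028/43.68 = 0.00693.
The undesired path is higher order in M, so low C_M (CSTR or dilute feed) favours N.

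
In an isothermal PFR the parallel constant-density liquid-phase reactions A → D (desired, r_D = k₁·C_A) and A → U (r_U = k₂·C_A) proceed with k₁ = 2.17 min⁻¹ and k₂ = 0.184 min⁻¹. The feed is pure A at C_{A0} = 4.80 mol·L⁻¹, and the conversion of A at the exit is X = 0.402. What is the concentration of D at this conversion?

C_A = C_{A0}(1−X) = 2.870 mol·L⁻¹.
Both paths are first order in A, so the instantaneous fraction to D is constant: dC_D/d(−C_A) = k₁/(k₁+k₂) = 0.9218.
C_D = 0.9218·(C_{A0}−C_A) = 0.9218×1.930 = 1.78 mol·L⁻¹.

1.78 mol·L⁻¹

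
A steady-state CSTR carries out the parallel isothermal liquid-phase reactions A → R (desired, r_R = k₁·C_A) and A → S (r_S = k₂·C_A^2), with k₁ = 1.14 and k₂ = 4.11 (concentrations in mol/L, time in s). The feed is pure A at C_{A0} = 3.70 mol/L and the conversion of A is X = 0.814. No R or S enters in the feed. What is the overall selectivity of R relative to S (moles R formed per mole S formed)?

Exit C_A = C_{A0}(1−X) = 3.70×0.186 = 0.6882 mol/L.
In a CSTR the entire volume is at exit conditions, so r_R = 1.14×0.6882 = 0.7845 and r_S = 4.11×0.6882^2 = 1.947.
Overall selectivity = C_R/C_S = r_Rτ/(r_Sτ) = r_R/r_S = 0.403.

0.403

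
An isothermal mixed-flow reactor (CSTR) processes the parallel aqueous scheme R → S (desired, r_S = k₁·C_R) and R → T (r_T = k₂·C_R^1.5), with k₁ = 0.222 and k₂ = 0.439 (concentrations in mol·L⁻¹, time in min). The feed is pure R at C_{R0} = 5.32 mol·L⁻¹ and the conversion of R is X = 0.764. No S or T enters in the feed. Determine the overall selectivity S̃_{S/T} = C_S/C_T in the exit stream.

Exit C_R = C_{R0}(1−X) = 5.32×0.236 = 1.256 mol·L⁻¹.
A CSTR operates uniformly at the exit composition, giving r_S = 0.2787 and r_T = 0.6176 (each k·C_R^n at C_R = 1.256).
Overall selectivity = C_S/C_T = r_Sτ/(r_Tτ) = r_S/r_T = 0.451.

0.451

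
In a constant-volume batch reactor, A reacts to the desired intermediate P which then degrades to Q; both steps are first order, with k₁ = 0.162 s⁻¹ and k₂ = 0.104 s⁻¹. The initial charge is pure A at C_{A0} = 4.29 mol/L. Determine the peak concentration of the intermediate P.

1.94 mol/L

At the optimum, C_{P,max}/C_{A0} = (k₁/k₂)^[k₂/(k₂−k₁)].
= (0.162/0.104)^(0.104/(0.104−0.162)) = (1.558)^(-1.793) = 0.4517.
C_{P,max} = 0.4517×4.29 = 1.94 mol/L.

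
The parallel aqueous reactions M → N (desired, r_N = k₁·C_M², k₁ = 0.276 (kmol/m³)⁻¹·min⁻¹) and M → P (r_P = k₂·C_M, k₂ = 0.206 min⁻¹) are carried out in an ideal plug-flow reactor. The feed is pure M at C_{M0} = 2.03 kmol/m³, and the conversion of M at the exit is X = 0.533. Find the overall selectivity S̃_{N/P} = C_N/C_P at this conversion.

C_M = C_{M0}(1−X) = 0.9480 kmol/m³.
Along a PFR/batch, dC_P/dC_M = −r_P/(r_N+r_P) = −k₂/(k₂+k₁·C_M).
Integrating from C_{M0} to C_M: C_P = (0.206/0.276)·ln[(0.206+0.276·2.03)/(0.206+0.276·0.948)] = 0.7464·ln(0.7663/0.4677) = 0.3686 kmol/m³.
Then C_N = (C_{M0}−C_M) − C_P = 1.082 − 0.3686 = 0.7134 kmol/m³.
S̃_{N/P} = C_N/C_P = 0.7134/0.3686 = 1.94.

1.94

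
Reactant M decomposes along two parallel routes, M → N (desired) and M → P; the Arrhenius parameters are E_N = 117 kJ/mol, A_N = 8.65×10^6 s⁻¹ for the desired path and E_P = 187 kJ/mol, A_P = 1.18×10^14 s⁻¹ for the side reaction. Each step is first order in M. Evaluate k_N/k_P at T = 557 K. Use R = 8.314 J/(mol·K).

k_N/k_P = (A_N/A_P)·exp[−(E_N−E_P)/(RT)] = (A_N/A_P)·exp[(E_P−E_N)/(RT)].
(E_P−E_N)/(RT) = (187−117)×10³/(8.314×557) = 70000/4631 = 15.12.
k_N/k_P = (8.65×10^6/1.18×10^14)·exp(15.12) = 7.331×10^-8 × 3.671×10^6 = 0.269.
Since E_N < E_P, lowering the temperature improves selectivity toward N.

0.269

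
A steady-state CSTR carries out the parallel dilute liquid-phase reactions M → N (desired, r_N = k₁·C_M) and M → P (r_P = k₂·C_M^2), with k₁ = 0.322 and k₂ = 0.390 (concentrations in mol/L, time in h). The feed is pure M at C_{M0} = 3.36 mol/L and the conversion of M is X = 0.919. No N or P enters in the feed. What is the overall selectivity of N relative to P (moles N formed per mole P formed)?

Exit C_M = C_{M0}(1−X) = 3.36×0.0810 = 0.2722 mol/L.
In a CSTR the entire volume is at exit conditions, so r_N = 0.322×0.2722 = 0.08764 and r_P = 0.390×0.2722^2 = 0.02889.
Overall selectivity = C_N/C_P = r_Nτ/(r_Pτ) = r_N/r_P = 3.03.

3.03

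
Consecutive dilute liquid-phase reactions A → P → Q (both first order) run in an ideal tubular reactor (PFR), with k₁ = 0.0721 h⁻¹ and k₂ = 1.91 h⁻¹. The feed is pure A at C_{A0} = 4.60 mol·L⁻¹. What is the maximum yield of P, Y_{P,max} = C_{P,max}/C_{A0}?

At the optimum, C_{P,max}/C_{A0} = (k₁/k₂)^[k₂/(k₂−k₁)].
= (0.0721/1.91)^(1.91/(1.91−0.0721)) = (0.03775)^(1.039) = 0.03320.

0.0332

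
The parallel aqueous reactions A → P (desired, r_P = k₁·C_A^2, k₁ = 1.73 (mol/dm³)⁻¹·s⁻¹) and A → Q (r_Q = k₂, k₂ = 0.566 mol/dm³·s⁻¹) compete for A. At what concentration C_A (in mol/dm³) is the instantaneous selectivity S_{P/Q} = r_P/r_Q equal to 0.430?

S_{P/Q} = (k₁/k₂)·C_A^2 ⇒ C_A = (S·k₂/k₁)^(0.5).
= (0.430×0.566/1.73)^(0.5) = (0.1407)^(0.5) = 0.375 mol/dm³.

0.375 mol/dm³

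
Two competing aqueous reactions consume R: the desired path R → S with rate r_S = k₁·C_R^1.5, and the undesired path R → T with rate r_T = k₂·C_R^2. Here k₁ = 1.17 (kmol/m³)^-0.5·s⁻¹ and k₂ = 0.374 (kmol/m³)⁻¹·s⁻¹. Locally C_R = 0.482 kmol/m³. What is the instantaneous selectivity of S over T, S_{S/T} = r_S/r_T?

S_{S/T} = r_S/r_T = (k₁·C_R^1.5)/(k₂·C_R^2) = (k₁/k₂)·C_R^-0.5.
= (1.17×0.4820^1.5) / (0.374×0.4820^2) = 0.3915/0.08689 = 4.51.

4.51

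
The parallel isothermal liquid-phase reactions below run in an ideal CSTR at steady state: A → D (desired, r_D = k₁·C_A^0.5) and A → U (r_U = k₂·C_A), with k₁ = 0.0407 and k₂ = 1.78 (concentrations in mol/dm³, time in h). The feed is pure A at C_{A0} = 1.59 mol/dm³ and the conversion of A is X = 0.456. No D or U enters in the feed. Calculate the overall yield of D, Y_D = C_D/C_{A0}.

0.0109

Exit C_A = C_{A0}(1−X) = 1.59×0.544 = 0.8650 mol/dm³.
A CSTR operates uniformly at the exit composition, giving r_D = 0.03785 and r_U = 1.540 (each k·C_A^n at C_A = 0.8650).
Fraction of consumed A going to D: r_D/(r_D+r_U) = 0.02400.
C_D = 0.02400·C_{A0}·X = 0.02400×1.59×0.456 = 0.0174 mol/dm³; Y_D = C_D/C_{A0} = 0.0109.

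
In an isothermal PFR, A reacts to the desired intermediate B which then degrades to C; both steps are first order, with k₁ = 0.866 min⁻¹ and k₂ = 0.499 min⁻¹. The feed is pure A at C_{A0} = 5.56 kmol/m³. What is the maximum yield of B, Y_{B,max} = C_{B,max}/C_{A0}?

At the optimum, C_{B,max}/C_{A0} = (k₁/k₂)^[k₂/(k₂−k₁)].
= (0.866/0.499)^(0.499/(0.499−0.866)) = (1.735)^(-1.360) = 0.4726.

0.473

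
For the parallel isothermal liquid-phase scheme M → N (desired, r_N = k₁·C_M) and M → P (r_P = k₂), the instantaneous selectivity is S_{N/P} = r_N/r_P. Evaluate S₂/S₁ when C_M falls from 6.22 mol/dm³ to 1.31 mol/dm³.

S_{N/P} = (k₁/k₂)·C_M, so S₂/S₁ = (C_{M,2}/C_{M,1}).
= 1.31/6.22 = 0.211.

0.211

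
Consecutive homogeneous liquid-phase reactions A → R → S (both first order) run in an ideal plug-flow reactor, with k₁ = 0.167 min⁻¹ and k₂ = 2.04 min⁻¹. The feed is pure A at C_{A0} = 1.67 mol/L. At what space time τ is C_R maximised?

Setting dC_R/dτ = 0 gives τ_opt = ln(k₂/k₁)/(k₂−k₁).
= ln(2.04/0.167)/(2.04−0.167) = ln(12.22)/1.873 = 2.503/1.873 = 1.34 min.

1.34 min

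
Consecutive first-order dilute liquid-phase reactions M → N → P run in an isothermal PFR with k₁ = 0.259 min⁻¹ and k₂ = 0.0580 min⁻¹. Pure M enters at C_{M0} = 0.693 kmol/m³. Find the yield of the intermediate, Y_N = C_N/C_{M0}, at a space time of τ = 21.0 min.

0.376

Solving the coupled first-order balances gives C_N(τ) = [k₁/(k₂−k₁)]·C_{M0}·(e^(−k₁τ) − e^(−k₂τ)).
e^(−k₁τ) = e^(−0.259×21.0) = e^(−5.439) = 0.004344; e^(−k₂τ) = e^(−1.218) = 0.2958.
C_N = 0.259×0.693/(0.0580−0.259) × (0.004344−0.2958) = (-0.8930)×(-0.2915) = 0.2603 kmol/m³.
Y_N = C_N/C_{M0} = 0.2603/0.693 = 0.376.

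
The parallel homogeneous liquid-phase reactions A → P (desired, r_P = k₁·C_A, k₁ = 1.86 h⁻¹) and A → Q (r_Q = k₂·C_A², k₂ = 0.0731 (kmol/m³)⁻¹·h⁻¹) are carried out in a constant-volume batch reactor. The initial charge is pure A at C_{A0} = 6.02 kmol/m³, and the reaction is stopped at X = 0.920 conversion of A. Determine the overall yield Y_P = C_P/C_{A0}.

0.818

C_A = C_{A0}(1−X) = 0.4816 kmol/m³.
Along a PFR/batch, dC_P/dC_A = −r_P/(r_P+r_Q) = −k₁/(k₁+k₂·C_A).
Integrating from C_{A0} to C_A: C_P = (1.86/0.0731)·ln[(1.86+0.0731·6.02)/(1.86+0.0731·0.482)] = 25.44·ln(2.300/1.895) = 4.926 kmol/m³.
Y_P = C_P/C_{A0} = 4.926/6.02 = 0.818.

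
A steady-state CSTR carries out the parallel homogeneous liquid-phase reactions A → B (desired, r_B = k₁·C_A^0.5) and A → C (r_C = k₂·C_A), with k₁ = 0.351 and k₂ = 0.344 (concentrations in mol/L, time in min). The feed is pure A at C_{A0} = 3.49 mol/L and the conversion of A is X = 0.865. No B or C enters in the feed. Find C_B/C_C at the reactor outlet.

Exit C_A = C_{A0}(1−X) = 3.49×0.135 = 0.4712 mol/L.
In a CSTR the entire volume is at exit conditions, so r_B = 0.351×0.4712^0.5 = 0.2409 and r_C = 0.344×0.4712 = 0.1621.
Overall selectivity = C_B/C_C = r_Bτ/(r_Cτ) = r_B/r_C = 1.49.

1.49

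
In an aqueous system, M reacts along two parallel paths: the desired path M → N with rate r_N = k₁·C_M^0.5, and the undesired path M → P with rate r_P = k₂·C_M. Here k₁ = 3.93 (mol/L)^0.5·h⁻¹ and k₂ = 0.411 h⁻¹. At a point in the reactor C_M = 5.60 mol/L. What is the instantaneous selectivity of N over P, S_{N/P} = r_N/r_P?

4.04

S_{N/P} = r_N/r_P = (k₁·C_M^0.5)/(k₂·C_M) = (k₁/k₂)·C_M^-0.5.
= (3.93×5.600^0.5) / (0.411×5.600) = 9.300/2.302 = 4.04.
The undesired path is higher order in M, so low C_M (CSTR or dilute feed) favours N.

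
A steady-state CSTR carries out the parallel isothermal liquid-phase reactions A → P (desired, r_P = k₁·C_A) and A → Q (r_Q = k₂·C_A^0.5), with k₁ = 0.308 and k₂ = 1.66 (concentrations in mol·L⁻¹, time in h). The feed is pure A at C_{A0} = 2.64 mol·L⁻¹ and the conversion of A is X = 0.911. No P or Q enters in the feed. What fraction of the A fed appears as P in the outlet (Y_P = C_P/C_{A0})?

Exit C_A = C_{A0}(1−X) = 2.64×0.0890 = 0.2350 mol·L⁻¹.
In a CSTR the entire volume is at exit conditions, so r_P = 0.308×0.2350 = 0.07237 and r_Q = 1.66×0.2350^0.5 = 0.8046.
Fraction of consumed A going to P: r_P/(r_P+r_Q) = 0.08252.
C_P = 0.08252·C_{A0}·X = 0.08252×2.64×0.911 = 0.198 mol·L⁻¹; Y_P = C_P/C_{A0} = 0.0752.

0.0752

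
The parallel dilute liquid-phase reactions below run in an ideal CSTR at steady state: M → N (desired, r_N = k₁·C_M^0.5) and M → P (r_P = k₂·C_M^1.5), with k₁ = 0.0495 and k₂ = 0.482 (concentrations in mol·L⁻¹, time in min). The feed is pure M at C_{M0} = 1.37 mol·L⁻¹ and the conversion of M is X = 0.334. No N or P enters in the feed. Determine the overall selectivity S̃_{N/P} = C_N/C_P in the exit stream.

Exit C_M = C_{M0}(1−X) = 1.37×0.666 = 0.9124 mol·L⁻¹.
A CSTR operates uniformly at the exit composition, giving r_N = 0.04728 and r_P = 0.4201 (each k·C_M^n at C_M = 0.9124).
Overall selectivity = C_N/C_P = r_Nτ/(r_Pτ) = r_N/r_P = 0.113.

0.113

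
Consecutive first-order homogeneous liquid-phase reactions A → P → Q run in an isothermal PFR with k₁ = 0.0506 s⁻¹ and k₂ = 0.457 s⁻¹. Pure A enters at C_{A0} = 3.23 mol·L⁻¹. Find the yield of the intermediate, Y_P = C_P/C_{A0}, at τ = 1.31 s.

0.0481

Solving the coupled first-order balances gives C_P(τ) = [k₁/(k₂−k₁)]·C_{A0}·(e^(−k₁τ) − e^(−k₂τ)).
e^(−k₁τ) = e^(−0.0506×1.31) = e^(−0.06629) = 0.9359; e^(−k₂τ) = e^(−0.5987) = 0.5495.
C_P = 0.0506×3.23/(0.457−0.0506) × (0.9359−0.5495) = 0.4022×0.3863 = 0.1554 mol·L⁻¹.
Y_P = C_P/C_{A0} = 0.1554/3.23 = 0.0481.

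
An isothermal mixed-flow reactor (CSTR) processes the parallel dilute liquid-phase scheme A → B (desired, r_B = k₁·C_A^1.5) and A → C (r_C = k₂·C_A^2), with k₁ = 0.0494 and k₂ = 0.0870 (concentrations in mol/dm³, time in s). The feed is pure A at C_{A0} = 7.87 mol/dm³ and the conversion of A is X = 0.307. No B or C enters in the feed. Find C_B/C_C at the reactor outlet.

Exit C_A = C_{A0}(1−X) = 7.87×0.693 = 5.454 mol/dm³.
In a CSTR the entire volume is at exit conditions, so r_B = 0.0494×5.454^1.5 = 0.6292 and r_C = 0.0870×5.454^2 = 2.588.
Overall selectivity = C_B/C_C = r_Bτ/(r_Cτ) = r_B/r_C = 0.243.

0.243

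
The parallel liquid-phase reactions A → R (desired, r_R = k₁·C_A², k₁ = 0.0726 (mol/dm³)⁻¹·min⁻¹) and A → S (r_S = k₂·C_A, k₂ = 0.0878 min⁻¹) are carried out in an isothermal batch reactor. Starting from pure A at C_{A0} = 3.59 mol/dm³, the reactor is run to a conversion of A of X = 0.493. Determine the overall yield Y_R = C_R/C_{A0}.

0.338

C_A = C_{A0}(1−X) = 1.820 mol/dm³.
Along a PFR/batch, dC_S/dC_A = −r_S/(r_R+r_S) = −k₂/(k₂+k₁·C_A).
Integrating from C_{A0} to C_A: C_S = (0.0878/0.0726)·ln[(0.0878+0.0726·3.59)/(0.0878+0.0726·1.82)] = 1.209·ln(0.3484/0.2199) = 0.5564 mol/dm³.
Then C_R = (C_{A0}−C_A) − C_S = 1.770 − 0.5564 = 1.213 mol/dm³.
Y_R = C_R/C_{A0} = 1.213/3.59 = 0.338.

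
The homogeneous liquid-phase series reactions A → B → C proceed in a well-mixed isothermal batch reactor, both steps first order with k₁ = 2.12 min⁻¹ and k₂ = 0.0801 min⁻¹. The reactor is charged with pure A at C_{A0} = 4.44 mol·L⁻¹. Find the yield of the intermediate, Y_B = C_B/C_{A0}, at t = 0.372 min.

0.536

The intermediate concentration in a first-order A→B→C sequence is C_B = k₁C_{A0}(e^(−k₁t) − e^(−k₂t))/(k₂−k₁).
e^(−k₁t) = e^(−2.12×0.372) = e^(−0.7886) = 0.4545; e^(−k₂t) = e^(−0.02980) = 0.9706.
C_B = 2.12×4.44/(0.0801−2.12) × (0.4545−0.9706) = (-4.614)×(-0.5162) = 2.382 mol·L⁻¹.
Y_B = C_B/C_{A0} = 2.382/4.44 = 0.536.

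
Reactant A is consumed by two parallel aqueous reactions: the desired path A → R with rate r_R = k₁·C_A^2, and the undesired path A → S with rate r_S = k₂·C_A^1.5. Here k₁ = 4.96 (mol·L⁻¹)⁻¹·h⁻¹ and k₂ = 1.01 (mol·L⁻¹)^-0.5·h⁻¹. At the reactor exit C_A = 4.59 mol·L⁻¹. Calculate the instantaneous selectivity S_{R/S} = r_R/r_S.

S_{R/S} = r_R/r_S = (k₁·C_A^2)/(k₂·C_A^1.5) = (k₁/k₂)·C_A^0.5.
= (4.96×4.590^2) / (1.01×4.590^1.5) = 104.5/9.932 = 10.5.
Since the desired path is higher order in A, keeping C_A high (PFR or concentrated feed) favours R.

10.5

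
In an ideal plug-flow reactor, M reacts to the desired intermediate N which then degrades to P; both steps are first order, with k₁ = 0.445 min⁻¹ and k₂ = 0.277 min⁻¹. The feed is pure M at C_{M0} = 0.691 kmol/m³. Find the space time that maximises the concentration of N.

For first-order series the maximum of C_N occurs at τ_opt = ln(k₂/k₁)/(k₂−k₁).
= ln(0.277/0.445)/(0.277−0.445) = ln(0.6225)/-0.1680 = -0.4741/-0.1680 = 2.82 min.

2.82 min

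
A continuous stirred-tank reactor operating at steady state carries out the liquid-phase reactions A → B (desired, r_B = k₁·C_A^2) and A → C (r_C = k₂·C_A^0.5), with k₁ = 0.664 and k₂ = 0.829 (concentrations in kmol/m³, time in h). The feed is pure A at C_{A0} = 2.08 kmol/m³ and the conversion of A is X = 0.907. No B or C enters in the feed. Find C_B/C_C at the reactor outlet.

0.0681

Exit C_A = C_{A0}(1−X) = 2.08×0.0930 = 0.1934 kmol/m³.
A CSTR operates uniformly at the exit composition, giving r_B = 0.02485 and r_C = 0.3646 (each k·C_A^n at C_A = 0.1934).
Overall selectivity = C_B/C_C = r_Bτ/(r_Cτ) = r_B/r_C = 0.0681.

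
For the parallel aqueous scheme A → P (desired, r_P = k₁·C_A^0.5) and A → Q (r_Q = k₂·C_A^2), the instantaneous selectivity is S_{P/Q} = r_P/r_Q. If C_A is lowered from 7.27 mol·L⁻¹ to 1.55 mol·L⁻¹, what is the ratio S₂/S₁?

10.2

S_{P/Q} = (k₁/k₂)·C_A^-1.5, so S₂/S₁ = (C_{A,2}/C_{A,1})^-1.5.
= (1.55/7.27)^(-1.5) = (0.2132)^(-1.5) = 10.2.
Selectivity toward P rises as C_A falls — low-concentration operation is favoured.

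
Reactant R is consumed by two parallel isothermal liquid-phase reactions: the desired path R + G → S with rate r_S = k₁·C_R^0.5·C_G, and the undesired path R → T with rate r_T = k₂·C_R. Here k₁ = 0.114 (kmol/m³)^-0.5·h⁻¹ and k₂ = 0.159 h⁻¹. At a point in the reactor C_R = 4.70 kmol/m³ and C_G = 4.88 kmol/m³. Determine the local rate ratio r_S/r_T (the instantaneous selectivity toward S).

S_{S/T} = r_S/r_T = (k₁·C_R^0.5·C_G)/(k₂·C_R) = (k₁/k₂)·C_R^-0.5·C_G.
= (0.114×4.700^0.5×4.880) / (0.159×4.700) = 1.206/0.7473 = 1.61.
The undesired path is higher order in R, so low C_R (CSTR or dilute feed) favours S.

1.61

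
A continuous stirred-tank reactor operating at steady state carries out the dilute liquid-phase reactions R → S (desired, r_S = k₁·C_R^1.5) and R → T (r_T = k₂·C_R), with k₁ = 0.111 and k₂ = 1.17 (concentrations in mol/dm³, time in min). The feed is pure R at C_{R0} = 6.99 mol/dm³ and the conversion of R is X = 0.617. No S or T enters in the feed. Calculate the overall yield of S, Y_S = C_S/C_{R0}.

Exit C_R = C_{R0}(1−X) = 6.99×0.383 = 2.677 mol/dm³.
In a CSTR the entire volume is at exit conditions, so r_S = 0.111×2.677^1.5 = 0.4862 and r_T = 1.17×2.677 = 3.132.
Fraction of consumed R going to S: r_S/(r_S+r_T) = 0.1344.
C_S = 0.1344·C_{R0}·X = 0.1344×6.99×0.617 = 0.580 mol/dm³; Y_S = C_S/C_{R0} = 0.0829.

0.0829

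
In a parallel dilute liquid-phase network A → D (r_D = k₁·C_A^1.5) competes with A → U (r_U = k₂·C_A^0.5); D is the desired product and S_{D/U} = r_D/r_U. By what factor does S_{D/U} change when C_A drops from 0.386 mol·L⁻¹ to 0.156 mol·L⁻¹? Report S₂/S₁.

0.404

S_{D/U} = (k₁/k₂)·C_A, so S₂/S₁ = (C_{A,2}/C_{A,1}).
= 0.156/0.386 = 0.404.
Selectivity toward D falls as C_A falls — high-concentration operation is favoured.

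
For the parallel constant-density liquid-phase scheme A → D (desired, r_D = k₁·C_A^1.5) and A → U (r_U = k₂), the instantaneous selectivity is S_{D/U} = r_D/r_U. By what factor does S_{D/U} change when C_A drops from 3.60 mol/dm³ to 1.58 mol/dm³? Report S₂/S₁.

S_{D/U} = (k₁/k₂)·C_A^1.5, so S₂/S₁ = (C_{A,2}/C_{A,1})^1.5.
= (1.58/3.60)^1.5 = (0.4389)^1.5 = 0.291.

0.291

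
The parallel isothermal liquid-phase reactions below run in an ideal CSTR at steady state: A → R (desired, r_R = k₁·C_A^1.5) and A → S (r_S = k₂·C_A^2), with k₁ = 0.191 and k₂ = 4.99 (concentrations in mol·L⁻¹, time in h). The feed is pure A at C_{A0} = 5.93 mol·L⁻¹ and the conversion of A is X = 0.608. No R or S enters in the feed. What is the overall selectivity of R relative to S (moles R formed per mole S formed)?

Exit C_A = C_{A0}(1−X) = 5.93×0.392 = 2.325 mol·L⁻¹.
Rates in a CSTR are evaluated at the outlet concentration: r_R = 0.191×2.325^1.5 = 0.6769, r_S = 4.99×2.325^2 = 26.96.
Overall selectivity = C_R/C_S = r_Rτ/(r_Sτ) = r_R/r_S = 0.0251.

0.0251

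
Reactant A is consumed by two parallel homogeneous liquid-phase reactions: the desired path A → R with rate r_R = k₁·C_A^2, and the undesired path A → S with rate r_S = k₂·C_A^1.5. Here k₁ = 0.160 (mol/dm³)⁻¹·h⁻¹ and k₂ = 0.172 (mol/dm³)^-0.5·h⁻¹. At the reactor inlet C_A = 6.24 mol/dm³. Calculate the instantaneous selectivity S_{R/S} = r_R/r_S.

S_{R/S} = r_R/r_S = (k₁·C_A^2)/(k₂·C_A^1.5) = (k₁/k₂)·C_A^0.5.
= (0.160×6.240^2) / (0.172×6.240^1.5) = 6.230/2.681 = 2.32.
Since the desired path is higher order in A, keeping C_A high (PFR or concentrated feed) favours R.

2.32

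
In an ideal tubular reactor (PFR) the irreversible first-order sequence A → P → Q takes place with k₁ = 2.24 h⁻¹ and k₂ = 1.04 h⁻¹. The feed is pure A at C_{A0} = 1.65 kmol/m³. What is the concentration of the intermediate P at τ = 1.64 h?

For first-order series with pure A initially, C_P(τ) = k₁C_{A0}/(k₂−k₁)·(e^(−k₁τ) − e^(−k₂τ)).
e^(−k₁τ) = e^(−2.24×1.64) = e^(−3.674) = 0.02538; e^(−k₂τ) = e^(−1.706) = 0.1817.
C_P = 2.24×1.65/(1.04−2.24) × (0.02538−0.1817) = (-3.080)×(-0.1563) = 0.4813 kmol/m³.

0.481 kmol/m³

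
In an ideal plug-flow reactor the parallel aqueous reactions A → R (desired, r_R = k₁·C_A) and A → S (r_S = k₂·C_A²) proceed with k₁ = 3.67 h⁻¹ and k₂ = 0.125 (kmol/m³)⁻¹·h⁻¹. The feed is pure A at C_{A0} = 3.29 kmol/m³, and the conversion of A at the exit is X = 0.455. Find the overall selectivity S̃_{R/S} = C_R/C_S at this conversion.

C_A = C_{A0}(1−X) = 1.793 kmol/m³.
Along a PFR/batch, dC_R/dC_A = −r_R/(r_R+r_S) = −k₁/(k₁+k₂·C_A).
Integrating from C_{A0} to C_A: C_R = (3.67/0.125)·ln[(3.67+0.125·3.29)/(3.67+0.125·1.79)] = 29.36·ln(4.081/3.894) = 1.378 kmol/m³.
C_S = (C_{A0}−C_A)−C_R = 0.1190 kmol/m³; S̃_{R/S} = 1.378/0.1190 = 11.6.

11.6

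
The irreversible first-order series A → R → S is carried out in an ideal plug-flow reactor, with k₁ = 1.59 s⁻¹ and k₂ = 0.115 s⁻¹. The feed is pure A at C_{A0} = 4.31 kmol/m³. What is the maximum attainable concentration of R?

Evaluating C_R at τ_opt = ln(k₂/k₁)/(k₂−k₁) gives C_{R,max}/C_{A0} = (k₁/k₂)^[k₂/(k₂−k₁)].
= (1.59/0.115)^(0.115/(0.115−1.59)) = (13.83)^(-0.07797) = 0.8148.
C_{R,max} = 0.8148×4.31 = 3.51 kmol/m³.

3.51 kmol/m³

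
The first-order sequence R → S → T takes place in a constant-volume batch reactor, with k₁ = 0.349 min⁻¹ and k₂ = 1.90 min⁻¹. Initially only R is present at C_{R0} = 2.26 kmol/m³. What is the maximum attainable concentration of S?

0.284 kmol/m³

At the optimum, C_{S,max}/C_{R0} = (k₁/k₂)^[k₂/(k₂−k₁)].
= (0.349/1.90)^(1.90/(1.90−0.349)) = (0.1837)^(1.225) = 0.1255.
C_{S,max} = 0.1255×2.26 = 0.284 kmol/m³.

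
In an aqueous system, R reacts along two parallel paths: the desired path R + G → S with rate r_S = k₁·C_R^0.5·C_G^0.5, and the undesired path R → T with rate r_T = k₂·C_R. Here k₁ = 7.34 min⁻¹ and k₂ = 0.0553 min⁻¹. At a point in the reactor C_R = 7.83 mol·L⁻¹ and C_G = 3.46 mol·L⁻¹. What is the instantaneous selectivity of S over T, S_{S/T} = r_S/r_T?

88.2

S_{S/T} = r_S/r_T = (k₁·C_R^0.5·C_G^0.5)/(k₂·C_R) = (k₁/k₂)·C_R^-0.5·C_G^0.5.
= (7.34×7.830^0.5×3.460^0.5) / (0.0553×7.830) = 38.20/0.4330 = 88.2.
The undesired path is higher order in R, so low C_R (CSTR or dilute feed) favours S.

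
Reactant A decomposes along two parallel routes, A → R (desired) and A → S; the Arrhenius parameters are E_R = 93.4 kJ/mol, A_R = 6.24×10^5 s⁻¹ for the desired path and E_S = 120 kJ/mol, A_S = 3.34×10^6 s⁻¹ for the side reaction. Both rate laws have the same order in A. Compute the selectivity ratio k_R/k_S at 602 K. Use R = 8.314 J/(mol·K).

k_R/k_S = (A_R/A_S)·exp[−(E_R−E_S)/(RT)] = (A_R/A_S)·exp[(E_S−E_R)/(RT)].
(E_S−E_R)/(RT) = (120−93.4)×10³/(8.314×602) = 26600/5005 = 5.315.
k_R/k_S = (6.24×10^5/3.34×10^6)·exp(5.315) = 0.1868 × 203.3 = 38.0.

38.0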